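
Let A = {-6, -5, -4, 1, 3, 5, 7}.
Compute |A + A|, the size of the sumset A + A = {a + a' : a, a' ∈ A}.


A + A = {a + a' : a, a' ∈ A}; |A| = 7.
General bounds: 2|A| - 1 ≤ |A + A| ≤ |A|(|A|+1)/2, i.e. 13 ≤ |A + A| ≤ 28.
Lower bound 2|A|-1 is attained iff A is an arithmetic progression.
Enumerate sums a + a' for a ≤ a' (symmetric, so this suffices):
a = -6: -6+-6=-12, -6+-5=-11, -6+-4=-10, -6+1=-5, -6+3=-3, -6+5=-1, -6+7=1
a = -5: -5+-5=-10, -5+-4=-9, -5+1=-4, -5+3=-2, -5+5=0, -5+7=2
a = -4: -4+-4=-8, -4+1=-3, -4+3=-1, -4+5=1, -4+7=3
a = 1: 1+1=2, 1+3=4, 1+5=6, 1+7=8
a = 3: 3+3=6, 3+5=8, 3+7=10
a = 5: 5+5=10, 5+7=12
a = 7: 7+7=14
Distinct sums: {-12, -11, -10, -9, -8, -5, -4, -3, -2, -1, 0, 1, 2, 3, 4, 6, 8, 10, 12, 14}
|A + A| = 20

|A + A| = 20


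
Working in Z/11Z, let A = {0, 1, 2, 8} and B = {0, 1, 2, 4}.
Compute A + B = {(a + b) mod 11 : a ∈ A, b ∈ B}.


Work in Z/11Z: reduce every sum a + b modulo 11.
Enumerate all 16 pairs:
a = 0: 0+0=0, 0+1=1, 0+2=2, 0+4=4
a = 1: 1+0=1, 1+1=2, 1+2=3, 1+4=5
a = 2: 2+0=2, 2+1=3, 2+2=4, 2+4=6
a = 8: 8+0=8, 8+1=9, 8+2=10, 8+4=1
Distinct residues collected: {0, 1, 2, 3, 4, 5, 6, 8, 9, 10}
|A + B| = 10 (out of 11 total residues).

A + B = {0, 1, 2, 3, 4, 5, 6, 8, 9, 10}


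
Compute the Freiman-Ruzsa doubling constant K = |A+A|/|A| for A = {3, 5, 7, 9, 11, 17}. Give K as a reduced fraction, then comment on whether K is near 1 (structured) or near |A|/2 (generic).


|A| = 6.
Compute A + A by enumerating all 36 pairs.
A + A = {6, 8, 10, 12, 14, 16, 18, 20, 22, 24, 26, 28, 34}, so |A + A| = 13.
K = |A + A| / |A| = 13/6 (already in lowest terms) ≈ 2.1667.
Reference: AP of size 6 gives K = 11/6 ≈ 1.8333; a fully generic set of size 6 gives K ≈ 3.5000.

|A| = 6, |A + A| = 13, K = 13/6.


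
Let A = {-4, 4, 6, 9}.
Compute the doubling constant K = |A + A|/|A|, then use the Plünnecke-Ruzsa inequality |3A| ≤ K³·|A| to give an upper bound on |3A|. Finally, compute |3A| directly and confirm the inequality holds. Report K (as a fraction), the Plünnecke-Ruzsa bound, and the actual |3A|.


|A| = 4.
Step 1: Compute A + A by enumerating all 16 pairs.
A + A = {-8, 0, 2, 5, 8, 10, 12, 13, 15, 18}, so |A + A| = 10.
Step 2: Doubling constant K = |A + A|/|A| = 10/4 = 10/4 ≈ 2.5000.
Step 3: Plünnecke-Ruzsa gives |3A| ≤ K³·|A| = (2.5000)³ · 4 ≈ 62.5000.
Step 4: Compute 3A = A + A + A directly by enumerating all triples (a,b,c) ∈ A³; |3A| = 19.
Step 5: Check 19 ≤ 62.5000? Yes ✓.

K = 10/4, Plünnecke-Ruzsa bound K³|A| ≈ 62.5000, |3A| = 19, inequality holds.


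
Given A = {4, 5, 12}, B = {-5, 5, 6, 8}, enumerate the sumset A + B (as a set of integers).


A + B = {a + b : a ∈ A, b ∈ B}.
Enumerate all |A|·|B| = 3·4 = 12 pairs (a, b) and collect distinct sums.
a = 4: 4+-5=-1, 4+5=9, 4+6=10, 4+8=12
a = 5: 5+-5=0, 5+5=10, 5+6=11, 5+8=13
a = 12: 12+-5=7, 12+5=17, 12+6=18, 12+8=20
Collecting distinct sums: A + B = {-1, 0, 7, 9, 10, 11, 12, 13, 17, 18, 20}
|A + B| = 11

A + B = {-1, 0, 7, 9, 10, 11, 12, 13, 17, 18, 20}


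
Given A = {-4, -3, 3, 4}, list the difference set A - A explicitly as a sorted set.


A - A = {a - a' : a, a' ∈ A}.
Compute a - a' for each ordered pair (a, a'):
a = -4: -4--4=0, -4--3=-1, -4-3=-7, -4-4=-8
a = -3: -3--4=1, -3--3=0, -3-3=-6, -3-4=-7
a = 3: 3--4=7, 3--3=6, 3-3=0, 3-4=-1
a = 4: 4--4=8, 4--3=7, 4-3=1, 4-4=0
Collecting distinct values (and noting 0 appears from a-a):
A - A = {-8, -7, -6, -1, 0, 1, 6, 7, 8}
|A - A| = 9

A - A = {-8, -7, -6, -1, 0, 1, 6, 7, 8}


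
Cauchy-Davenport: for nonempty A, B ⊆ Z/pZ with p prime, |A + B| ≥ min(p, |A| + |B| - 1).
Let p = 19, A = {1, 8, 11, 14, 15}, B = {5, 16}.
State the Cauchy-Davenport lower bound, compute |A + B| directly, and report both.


Cauchy-Davenport: |A + B| ≥ min(p, |A| + |B| - 1) for A, B nonempty in Z/pZ.
|A| = 5, |B| = 2, p = 19.
CD lower bound = min(19, 5 + 2 - 1) = min(19, 6) = 6.
Compute A + B mod 19 directly:
a = 1: 1+5=6, 1+16=17
a = 8: 8+5=13, 8+16=5
a = 11: 11+5=16, 11+16=8
a = 14: 14+5=0, 14+16=11
a = 15: 15+5=1, 15+16=12
A + B = {0, 1, 5, 6, 8, 11, 12, 13, 16, 17}, so |A + B| = 10.
Verify: 10 ≥ 6? Yes ✓.

CD lower bound = 6, actual |A + B| = 10.


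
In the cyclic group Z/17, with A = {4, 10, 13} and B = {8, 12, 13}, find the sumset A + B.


Work in Z/17Z: reduce every sum a + b modulo 17.
Enumerate all 9 pairs:
a = 4: 4+8=12, 4+12=16, 4+13=0
a = 10: 10+8=1, 10+12=5, 10+13=6
a = 13: 13+8=4, 13+12=8, 13+13=9
Distinct residues collected: {0, 1, 4, 5, 6, 8, 9, 12, 16}
|A + B| = 9 (out of 17 total residues).

A + B = {0, 1, 4, 5, 6, 8, 9, 12, 16}


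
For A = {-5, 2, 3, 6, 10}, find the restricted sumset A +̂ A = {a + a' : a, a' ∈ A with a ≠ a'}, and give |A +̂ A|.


Restricted sumset: A +̂ A = {a + a' : a ∈ A, a' ∈ A, a ≠ a'}.
Equivalently, take A + A and drop any sum 2a that is achievable ONLY as a + a for a ∈ A (i.e. sums representable only with equal summands).
Enumerate pairs (a, a') with a < a' (symmetric, so each unordered pair gives one sum; this covers all a ≠ a'):
  -5 + 2 = -3
  -5 + 3 = -2
  -5 + 6 = 1
  -5 + 10 = 5
  2 + 3 = 5
  2 + 6 = 8
  2 + 10 = 12
  3 + 6 = 9
  3 + 10 = 13
  6 + 10 = 16
Collected distinct sums: {-3, -2, 1, 5, 8, 9, 12, 13, 16}
|A +̂ A| = 9
(Reference bound: |A +̂ A| ≥ 2|A| - 3 for |A| ≥ 2, with |A| = 5 giving ≥ 7.)

|A +̂ A| = 9


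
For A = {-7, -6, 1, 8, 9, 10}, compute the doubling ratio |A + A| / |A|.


|A| = 6.
Compute A + A by enumerating all 36 pairs.
A + A = {-14, -13, -12, -6, -5, 1, 2, 3, 4, 9, 10, 11, 16, 17, 18, 19, 20}, so |A + A| = 17.
K = |A + A| / |A| = 17/6 (already in lowest terms) ≈ 2.8333.
Reference: AP of size 6 gives K = 11/6 ≈ 1.8333; a fully generic set of size 6 gives K ≈ 3.5000.

|A| = 6, |A + A| = 17, K = 17/6.


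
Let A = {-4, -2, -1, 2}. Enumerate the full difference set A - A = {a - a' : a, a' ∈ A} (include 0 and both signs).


A - A = {a - a' : a, a' ∈ A}.
Compute a - a' for each ordered pair (a, a'):
a = -4: -4--4=0, -4--2=-2, -4--1=-3, -4-2=-6
a = -2: -2--4=2, -2--2=0, -2--1=-1, -2-2=-4
a = -1: -1--4=3, -1--2=1, -1--1=0, -1-2=-3
a = 2: 2--4=6, 2--2=4, 2--1=3, 2-2=0
Collecting distinct values (and noting 0 appears from a-a):
A - A = {-6, -4, -3, -2, -1, 0, 1, 2, 3, 4, 6}
|A - A| = 11

A - A = {-6, -4, -3, -2, -1, 0, 1, 2, 3, 4, 6}


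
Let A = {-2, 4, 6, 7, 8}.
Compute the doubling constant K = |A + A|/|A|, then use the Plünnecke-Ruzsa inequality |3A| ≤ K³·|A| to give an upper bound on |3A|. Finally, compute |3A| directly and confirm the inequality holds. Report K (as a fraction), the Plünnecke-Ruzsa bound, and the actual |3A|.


|A| = 5.
Step 1: Compute A + A by enumerating all 25 pairs.
A + A = {-4, 2, 4, 5, 6, 8, 10, 11, 12, 13, 14, 15, 16}, so |A + A| = 13.
Step 2: Doubling constant K = |A + A|/|A| = 13/5 = 13/5 ≈ 2.6000.
Step 3: Plünnecke-Ruzsa gives |3A| ≤ K³·|A| = (2.6000)³ · 5 ≈ 87.8800.
Step 4: Compute 3A = A + A + A directly by enumerating all triples (a,b,c) ∈ A³; |3A| = 23.
Step 5: Check 23 ≤ 87.8800? Yes ✓.

K = 13/5, Plünnecke-Ruzsa bound K³|A| ≈ 87.8800, |3A| = 23, inequality holds.


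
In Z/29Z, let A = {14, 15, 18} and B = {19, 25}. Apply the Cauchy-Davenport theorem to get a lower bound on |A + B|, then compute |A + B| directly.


Cauchy-Davenport: |A + B| ≥ min(p, |A| + |B| - 1) for A, B nonempty in Z/pZ.
|A| = 3, |B| = 2, p = 29.
CD lower bound = min(29, 3 + 2 - 1) = min(29, 4) = 4.
Compute A + B mod 29 directly:
a = 14: 14+19=4, 14+25=10
a = 15: 15+19=5, 15+25=11
a = 18: 18+19=8, 18+25=14
A + B = {4, 5, 8, 10, 11, 14}, so |A + B| = 6.
Verify: 6 ≥ 4? Yes ✓.

CD lower bound = 4, actual |A + B| = 6.


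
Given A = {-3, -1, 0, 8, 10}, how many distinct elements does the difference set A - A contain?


A - A = {a - a' : a, a' ∈ A}; |A| = 5.
Bounds: 2|A|-1 ≤ |A - A| ≤ |A|² - |A| + 1, i.e. 9 ≤ |A - A| ≤ 21.
Note: 0 ∈ A - A always (from a - a). The set is symmetric: if d ∈ A - A then -d ∈ A - A.
Enumerate nonzero differences d = a - a' with a > a' (then include -d):
Positive differences: {1, 2, 3, 8, 9, 10, 11, 13}
Full difference set: {0} ∪ (positive diffs) ∪ (negative diffs).
|A - A| = 1 + 2·8 = 17 (matches direct enumeration: 17).

|A - A| = 17


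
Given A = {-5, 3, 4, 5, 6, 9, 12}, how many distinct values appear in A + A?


A + A = {a + a' : a, a' ∈ A}; |A| = 7.
General bounds: 2|A| - 1 ≤ |A + A| ≤ |A|(|A|+1)/2, i.e. 13 ≤ |A + A| ≤ 28.
Lower bound 2|A|-1 is attained iff A is an arithmetic progression.
Enumerate sums a + a' for a ≤ a' (symmetric, so this suffices):
a = -5: -5+-5=-10, -5+3=-2, -5+4=-1, -5+5=0, -5+6=1, -5+9=4, -5+12=7
a = 3: 3+3=6, 3+4=7, 3+5=8, 3+6=9, 3+9=12, 3+12=15
a = 4: 4+4=8, 4+5=9, 4+6=10, 4+9=13, 4+12=16
a = 5: 5+5=10, 5+6=11, 5+9=14, 5+12=17
a = 6: 6+6=12, 6+9=15, 6+12=18
a = 9: 9+9=18, 9+12=21
a = 12: 12+12=24
Distinct sums: {-10, -2, -1, 0, 1, 4, 6, 7, 8, 9, 10, 11, 12, 13, 14, 15, 16, 17, 18, 21, 24}
|A + A| = 21

|A + A| = 21


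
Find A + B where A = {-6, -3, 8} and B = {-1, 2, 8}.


A + B = {a + b : a ∈ A, b ∈ B}.
Enumerate all |A|·|B| = 3·3 = 9 pairs (a, b) and collect distinct sums.
a = -6: -6+-1=-7, -6+2=-4, -6+8=2
a = -3: -3+-1=-4, -3+2=-1, -3+8=5
a = 8: 8+-1=7, 8+2=10, 8+8=16
Collecting distinct sums: A + B = {-7, -4, -1, 2, 5, 7, 10, 16}
|A + B| = 8

A + B = {-7, -4, -1, 2, 5, 7, 10, 16}


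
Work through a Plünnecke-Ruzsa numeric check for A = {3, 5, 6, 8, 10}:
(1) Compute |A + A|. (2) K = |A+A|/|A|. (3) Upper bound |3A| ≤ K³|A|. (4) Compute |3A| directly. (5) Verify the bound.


|A| = 5.
Step 1: Compute A + A by enumerating all 25 pairs.
A + A = {6, 8, 9, 10, 11, 12, 13, 14, 15, 16, 18, 20}, so |A + A| = 12.
Step 2: Doubling constant K = |A + A|/|A| = 12/5 = 12/5 ≈ 2.4000.
Step 3: Plünnecke-Ruzsa gives |3A| ≤ K³·|A| = (2.4000)³ · 5 ≈ 69.1200.
Step 4: Compute 3A = A + A + A directly by enumerating all triples (a,b,c) ∈ A³; |3A| = 19.
Step 5: Check 19 ≤ 69.1200? Yes ✓.

K = 12/5, Plünnecke-Ruzsa bound K³|A| ≈ 69.1200, |3A| = 19, inequality holds.


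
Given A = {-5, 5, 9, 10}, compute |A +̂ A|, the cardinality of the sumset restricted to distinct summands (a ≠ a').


Restricted sumset: A +̂ A = {a + a' : a ∈ A, a' ∈ A, a ≠ a'}.
Equivalently, take A + A and drop any sum 2a that is achievable ONLY as a + a for a ∈ A (i.e. sums representable only with equal summands).
Enumerate pairs (a, a') with a < a' (symmetric, so each unordered pair gives one sum; this covers all a ≠ a'):
  -5 + 5 = 0
  -5 + 9 = 4
  -5 + 10 = 5
  5 + 9 = 14
  5 + 10 = 15
  9 + 10 = 19
Collected distinct sums: {0, 4, 5, 14, 15, 19}
|A +̂ A| = 6
(Reference bound: |A +̂ A| ≥ 2|A| - 3 for |A| ≥ 2, with |A| = 4 giving ≥ 5.)

|A +̂ A| = 6


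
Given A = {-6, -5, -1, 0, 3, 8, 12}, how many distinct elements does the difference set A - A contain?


A - A = {a - a' : a, a' ∈ A}; |A| = 7.
Bounds: 2|A|-1 ≤ |A - A| ≤ |A|² - |A| + 1, i.e. 13 ≤ |A - A| ≤ 43.
Note: 0 ∈ A - A always (from a - a). The set is symmetric: if d ∈ A - A then -d ∈ A - A.
Enumerate nonzero differences d = a - a' with a > a' (then include -d):
Positive differences: {1, 3, 4, 5, 6, 8, 9, 12, 13, 14, 17, 18}
Full difference set: {0} ∪ (positive diffs) ∪ (negative diffs).
|A - A| = 1 + 2·12 = 25 (matches direct enumeration: 25).

|A - A| = 25


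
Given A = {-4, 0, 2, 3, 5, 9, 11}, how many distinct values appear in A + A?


A + A = {a + a' : a, a' ∈ A}; |A| = 7.
General bounds: 2|A| - 1 ≤ |A + A| ≤ |A|(|A|+1)/2, i.e. 13 ≤ |A + A| ≤ 28.
Lower bound 2|A|-1 is attained iff A is an arithmetic progression.
Enumerate sums a + a' for a ≤ a' (symmetric, so this suffices):
a = -4: -4+-4=-8, -4+0=-4, -4+2=-2, -4+3=-1, -4+5=1, -4+9=5, -4+11=7
a = 0: 0+0=0, 0+2=2, 0+3=3, 0+5=5, 0+9=9, 0+11=11
a = 2: 2+2=4, 2+3=5, 2+5=7, 2+9=11, 2+11=13
a = 3: 3+3=6, 3+5=8, 3+9=12, 3+11=14
a = 5: 5+5=10, 5+9=14, 5+11=16
a = 9: 9+9=18, 9+11=20
a = 11: 11+11=22
Distinct sums: {-8, -4, -2, -1, 0, 1, 2, 3, 4, 5, 6, 7, 8, 9, 10, 11, 12, 13, 14, 16, 18, 20, 22}
|A + A| = 23

|A + A| = 23


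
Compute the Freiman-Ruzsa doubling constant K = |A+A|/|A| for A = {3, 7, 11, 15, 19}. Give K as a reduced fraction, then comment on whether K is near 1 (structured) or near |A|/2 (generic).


|A| = 5.
Compute A + A by enumerating all 25 pairs.
A + A = {6, 10, 14, 18, 22, 26, 30, 34, 38}, so |A + A| = 9.
K = |A + A| / |A| = 9/5 (already in lowest terms) ≈ 1.8000.
Reference: AP of size 5 gives K = 9/5 ≈ 1.8000; a fully generic set of size 5 gives K ≈ 3.0000.

|A| = 5, |A + A| = 9, K = 9/5.


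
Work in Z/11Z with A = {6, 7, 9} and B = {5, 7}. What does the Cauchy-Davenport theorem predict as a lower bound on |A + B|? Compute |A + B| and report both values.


Cauchy-Davenport: |A + B| ≥ min(p, |A| + |B| - 1) for A, B nonempty in Z/pZ.
|A| = 3, |B| = 2, p = 11.
CD lower bound = min(11, 3 + 2 - 1) = min(11, 4) = 4.
Compute A + B mod 11 directly:
a = 6: 6+5=0, 6+7=2
a = 7: 7+5=1, 7+7=3
a = 9: 9+5=3, 9+7=5
A + B = {0, 1, 2, 3, 5}, so |A + B| = 5.
Verify: 5 ≥ 4? Yes ✓.

CD lower bound = 4, actual |A + B| = 5.


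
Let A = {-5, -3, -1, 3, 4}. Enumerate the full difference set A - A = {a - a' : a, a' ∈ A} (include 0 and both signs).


A - A = {a - a' : a, a' ∈ A}.
Compute a - a' for each ordered pair (a, a'):
a = -5: -5--5=0, -5--3=-2, -5--1=-4, -5-3=-8, -5-4=-9
a = -3: -3--5=2, -3--3=0, -3--1=-2, -3-3=-6, -3-4=-7
a = -1: -1--5=4, -1--3=2, -1--1=0, -1-3=-4, -1-4=-5
a = 3: 3--5=8, 3--3=6, 3--1=4, 3-3=0, 3-4=-1
a = 4: 4--5=9, 4--3=7, 4--1=5, 4-3=1, 4-4=0
Collecting distinct values (and noting 0 appears from a-a):
A - A = {-9, -8, -7, -6, -5, -4, -2, -1, 0, 1, 2, 4, 5, 6, 7, 8, 9}
|A - A| = 17

A - A = {-9, -8, -7, -6, -5, -4, -2, -1, 0, 1, 2, 4, 5, 6, 7, 8, 9}


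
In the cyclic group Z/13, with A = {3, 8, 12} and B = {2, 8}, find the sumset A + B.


Work in Z/13Z: reduce every sum a + b modulo 13.
Enumerate all 6 pairs:
a = 3: 3+2=5, 3+8=11
a = 8: 8+2=10, 8+8=3
a = 12: 12+2=1, 12+8=7
Distinct residues collected: {1, 3, 5, 7, 10, 11}
|A + B| = 6 (out of 13 total residues).

A + B = {1, 3, 5, 7, 10, 11}


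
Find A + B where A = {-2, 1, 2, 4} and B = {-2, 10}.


A + B = {a + b : a ∈ A, b ∈ B}.
Enumerate all |A|·|B| = 4·2 = 8 pairs (a, b) and collect distinct sums.
a = -2: -2+-2=-4, -2+10=8
a = 1: 1+-2=-1, 1+10=11
a = 2: 2+-2=0, 2+10=12
a = 4: 4+-2=2, 4+10=14
Collecting distinct sums: A + B = {-4, -1, 0, 2, 8, 11, 12, 14}
|A + B| = 8

A + B = {-4, -1, 0, 2, 8, 11, 12, 14}


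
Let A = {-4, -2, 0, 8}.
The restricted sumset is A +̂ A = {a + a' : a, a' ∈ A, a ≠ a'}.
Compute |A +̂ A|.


Restricted sumset: A +̂ A = {a + a' : a ∈ A, a' ∈ A, a ≠ a'}.
Equivalently, take A + A and drop any sum 2a that is achievable ONLY as a + a for a ∈ A (i.e. sums representable only with equal summands).
Enumerate pairs (a, a') with a < a' (symmetric, so each unordered pair gives one sum; this covers all a ≠ a'):
  -4 + -2 = -6
  -4 + 0 = -4
  -4 + 8 = 4
  -2 + 0 = -2
  -2 + 8 = 6
  0 + 8 = 8
Collected distinct sums: {-6, -4, -2, 4, 6, 8}
|A +̂ A| = 6
(Reference bound: |A +̂ A| ≥ 2|A| - 3 for |A| ≥ 2, with |A| = 4 giving ≥ 5.)

|A +̂ A| = 6


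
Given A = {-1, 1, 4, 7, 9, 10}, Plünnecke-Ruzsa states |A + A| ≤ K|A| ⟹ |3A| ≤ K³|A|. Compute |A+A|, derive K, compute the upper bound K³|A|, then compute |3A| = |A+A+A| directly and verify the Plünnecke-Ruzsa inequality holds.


|A| = 6.
Step 1: Compute A + A by enumerating all 36 pairs.
A + A = {-2, 0, 2, 3, 5, 6, 8, 9, 10, 11, 13, 14, 16, 17, 18, 19, 20}, so |A + A| = 17.
Step 2: Doubling constant K = |A + A|/|A| = 17/6 = 17/6 ≈ 2.8333.
Step 3: Plünnecke-Ruzsa gives |3A| ≤ K³·|A| = (2.8333)³ · 6 ≈ 136.4722.
Step 4: Compute 3A = A + A + A directly by enumerating all triples (a,b,c) ∈ A³; |3A| = 32.
Step 5: Check 32 ≤ 136.4722? Yes ✓.

K = 17/6, Plünnecke-Ruzsa bound K³|A| ≈ 136.4722, |3A| = 32, inequality holds.


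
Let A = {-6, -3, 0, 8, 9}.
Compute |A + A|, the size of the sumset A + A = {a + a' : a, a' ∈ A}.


A + A = {a + a' : a, a' ∈ A}; |A| = 5.
General bounds: 2|A| - 1 ≤ |A + A| ≤ |A|(|A|+1)/2, i.e. 9 ≤ |A + A| ≤ 15.
Lower bound 2|A|-1 is attained iff A is an arithmetic progression.
Enumerate sums a + a' for a ≤ a' (symmetric, so this suffices):
a = -6: -6+-6=-12, -6+-3=-9, -6+0=-6, -6+8=2, -6+9=3
a = -3: -3+-3=-6, -3+0=-3, -3+8=5, -3+9=6
a = 0: 0+0=0, 0+8=8, 0+9=9
a = 8: 8+8=16, 8+9=17
a = 9: 9+9=18
Distinct sums: {-12, -9, -6, -3, 0, 2, 3, 5, 6, 8, 9, 16, 17, 18}
|A + A| = 14

|A + A| = 14


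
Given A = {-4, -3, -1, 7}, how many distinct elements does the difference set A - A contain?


A - A = {a - a' : a, a' ∈ A}; |A| = 4.
Bounds: 2|A|-1 ≤ |A - A| ≤ |A|² - |A| + 1, i.e. 7 ≤ |A - A| ≤ 13.
Note: 0 ∈ A - A always (from a - a). The set is symmetric: if d ∈ A - A then -d ∈ A - A.
Enumerate nonzero differences d = a - a' with a > a' (then include -d):
Positive differences: {1, 2, 3, 8, 10, 11}
Full difference set: {0} ∪ (positive diffs) ∪ (negative diffs).
|A - A| = 1 + 2·6 = 13 (matches direct enumeration: 13).

|A - A| = 13


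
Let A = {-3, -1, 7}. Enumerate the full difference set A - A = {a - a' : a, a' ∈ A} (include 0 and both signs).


A - A = {a - a' : a, a' ∈ A}.
Compute a - a' for each ordered pair (a, a'):
a = -3: -3--3=0, -3--1=-2, -3-7=-10
a = -1: -1--3=2, -1--1=0, -1-7=-8
a = 7: 7--3=10, 7--1=8, 7-7=0
Collecting distinct values (and noting 0 appears from a-a):
A - A = {-10, -8, -2, 0, 2, 8, 10}
|A - A| = 7

A - A = {-10, -8, -2, 0, 2, 8, 10}


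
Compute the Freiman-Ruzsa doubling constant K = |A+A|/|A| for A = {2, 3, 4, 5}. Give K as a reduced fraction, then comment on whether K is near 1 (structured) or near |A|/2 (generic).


|A| = 4.
Compute A + A by enumerating all 16 pairs.
A + A = {4, 5, 6, 7, 8, 9, 10}, so |A + A| = 7.
K = |A + A| / |A| = 7/4 (already in lowest terms) ≈ 1.7500.
Reference: AP of size 4 gives K = 7/4 ≈ 1.7500; a fully generic set of size 4 gives K ≈ 2.5000.

|A| = 4, |A + A| = 7, K = 7/4.


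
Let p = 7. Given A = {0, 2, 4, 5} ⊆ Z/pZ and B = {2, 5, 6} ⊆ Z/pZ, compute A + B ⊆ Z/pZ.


Work in Z/7Z: reduce every sum a + b modulo 7.
Enumerate all 12 pairs:
a = 0: 0+2=2, 0+5=5, 0+6=6
a = 2: 2+2=4, 2+5=0, 2+6=1
a = 4: 4+2=6, 4+5=2, 4+6=3
a = 5: 5+2=0, 5+5=3, 5+6=4
Distinct residues collected: {0, 1, 2, 3, 4, 5, 6}
|A + B| = 7 (out of 7 total residues).

A + B = {0, 1, 2, 3, 4, 5, 6}


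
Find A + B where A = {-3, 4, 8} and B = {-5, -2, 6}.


A + B = {a + b : a ∈ A, b ∈ B}.
Enumerate all |A|·|B| = 3·3 = 9 pairs (a, b) and collect distinct sums.
a = -3: -3+-5=-8, -3+-2=-5, -3+6=3
a = 4: 4+-5=-1, 4+-2=2, 4+6=10
a = 8: 8+-5=3, 8+-2=6, 8+6=14
Collecting distinct sums: A + B = {-8, -5, -1, 2, 3, 6, 10, 14}
|A + B| = 8

A + B = {-8, -5, -1, 2, 3, 6, 10, 14}


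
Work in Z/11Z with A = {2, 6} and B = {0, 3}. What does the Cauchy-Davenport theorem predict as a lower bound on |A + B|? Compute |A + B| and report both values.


Cauchy-Davenport: |A + B| ≥ min(p, |A| + |B| - 1) for A, B nonempty in Z/pZ.
|A| = 2, |B| = 2, p = 11.
CD lower bound = min(11, 2 + 2 - 1) = min(11, 3) = 3.
Compute A + B mod 11 directly:
a = 2: 2+0=2, 2+3=5
a = 6: 6+0=6, 6+3=9
A + B = {2, 5, 6, 9}, so |A + B| = 4.
Verify: 4 ≥ 3? Yes ✓.

CD lower bound = 3, actual |A + B| = 4.


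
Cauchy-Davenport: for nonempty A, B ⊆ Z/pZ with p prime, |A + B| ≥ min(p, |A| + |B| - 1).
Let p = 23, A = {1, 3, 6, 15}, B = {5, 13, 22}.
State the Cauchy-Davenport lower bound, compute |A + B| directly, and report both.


Cauchy-Davenport: |A + B| ≥ min(p, |A| + |B| - 1) for A, B nonempty in Z/pZ.
|A| = 4, |B| = 3, p = 23.
CD lower bound = min(23, 4 + 3 - 1) = min(23, 6) = 6.
Compute A + B mod 23 directly:
a = 1: 1+5=6, 1+13=14, 1+22=0
a = 3: 3+5=8, 3+13=16, 3+22=2
a = 6: 6+5=11, 6+13=19, 6+22=5
a = 15: 15+5=20, 15+13=5, 15+22=14
A + B = {0, 2, 5, 6, 8, 11, 14, 16, 19, 20}, so |A + B| = 10.
Verify: 10 ≥ 6? Yes ✓.

CD lower bound = 6, actual |A + B| = 10.


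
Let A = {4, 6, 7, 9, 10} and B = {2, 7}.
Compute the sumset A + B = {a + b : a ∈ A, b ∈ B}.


A + B = {a + b : a ∈ A, b ∈ B}.
Enumerate all |A|·|B| = 5·2 = 10 pairs (a, b) and collect distinct sums.
a = 4: 4+2=6, 4+7=11
a = 6: 6+2=8, 6+7=13
a = 7: 7+2=9, 7+7=14
a = 9: 9+2=11, 9+7=16
a = 10: 10+2=12, 10+7=17
Collecting distinct sums: A + B = {6, 8, 9, 11, 12, 13, 14, 16, 17}
|A + B| = 9

A + B = {6, 8, 9, 11, 12, 13, 14, 16, 17}


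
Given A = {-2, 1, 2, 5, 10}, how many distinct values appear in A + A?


A + A = {a + a' : a, a' ∈ A}; |A| = 5.
General bounds: 2|A| - 1 ≤ |A + A| ≤ |A|(|A|+1)/2, i.e. 9 ≤ |A + A| ≤ 15.
Lower bound 2|A|-1 is attained iff A is an arithmetic progression.
Enumerate sums a + a' for a ≤ a' (symmetric, so this suffices):
a = -2: -2+-2=-4, -2+1=-1, -2+2=0, -2+5=3, -2+10=8
a = 1: 1+1=2, 1+2=3, 1+5=6, 1+10=11
a = 2: 2+2=4, 2+5=7, 2+10=12
a = 5: 5+5=10, 5+10=15
a = 10: 10+10=20
Distinct sums: {-4, -1, 0, 2, 3, 4, 6, 7, 8, 10, 11, 12, 15, 20}
|A + A| = 14

|A + A| = 14


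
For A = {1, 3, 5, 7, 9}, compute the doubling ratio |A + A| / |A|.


|A| = 5.
Compute A + A by enumerating all 25 pairs.
A + A = {2, 4, 6, 8, 10, 12, 14, 16, 18}, so |A + A| = 9.
K = |A + A| / |A| = 9/5 (already in lowest terms) ≈ 1.8000.
Reference: AP of size 5 gives K = 9/5 ≈ 1.8000; a fully generic set of size 5 gives K ≈ 3.0000.

|A| = 5, |A + A| = 9, K = 9/5.


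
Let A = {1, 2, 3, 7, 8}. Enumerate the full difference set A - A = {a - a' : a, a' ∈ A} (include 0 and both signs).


A - A = {a - a' : a, a' ∈ A}.
Compute a - a' for each ordered pair (a, a'):
a = 1: 1-1=0, 1-2=-1, 1-3=-2, 1-7=-6, 1-8=-7
a = 2: 2-1=1, 2-2=0, 2-3=-1, 2-7=-5, 2-8=-6
a = 3: 3-1=2, 3-2=1, 3-3=0, 3-7=-4, 3-8=-5
a = 7: 7-1=6, 7-2=5, 7-3=4, 7-7=0, 7-8=-1
a = 8: 8-1=7, 8-2=6, 8-3=5, 8-7=1, 8-8=0
Collecting distinct values (and noting 0 appears from a-a):
A - A = {-7, -6, -5, -4, -2, -1, 0, 1, 2, 4, 5, 6, 7}
|A - A| = 13

A - A = {-7, -6, -5, -4, -2, -1, 0, 1, 2, 4, 5, 6, 7}


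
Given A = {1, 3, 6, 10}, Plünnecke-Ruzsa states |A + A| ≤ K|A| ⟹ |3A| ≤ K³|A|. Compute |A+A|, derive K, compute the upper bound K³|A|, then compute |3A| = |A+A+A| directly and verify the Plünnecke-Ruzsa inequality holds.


|A| = 4.
Step 1: Compute A + A by enumerating all 16 pairs.
A + A = {2, 4, 6, 7, 9, 11, 12, 13, 16, 20}, so |A + A| = 10.
Step 2: Doubling constant K = |A + A|/|A| = 10/4 = 10/4 ≈ 2.5000.
Step 3: Plünnecke-Ruzsa gives |3A| ≤ K³·|A| = (2.5000)³ · 4 ≈ 62.5000.
Step 4: Compute 3A = A + A + A directly by enumerating all triples (a,b,c) ∈ A³; |3A| = 19.
Step 5: Check 19 ≤ 62.5000? Yes ✓.

K = 10/4, Plünnecke-Ruzsa bound K³|A| ≈ 62.5000, |3A| = 19, inequality holds.


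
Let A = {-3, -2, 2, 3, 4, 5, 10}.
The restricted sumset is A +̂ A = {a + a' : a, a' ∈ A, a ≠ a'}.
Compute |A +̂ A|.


Restricted sumset: A +̂ A = {a + a' : a ∈ A, a' ∈ A, a ≠ a'}.
Equivalently, take A + A and drop any sum 2a that is achievable ONLY as a + a for a ∈ A (i.e. sums representable only with equal summands).
Enumerate pairs (a, a') with a < a' (symmetric, so each unordered pair gives one sum; this covers all a ≠ a'):
  -3 + -2 = -5
  -3 + 2 = -1
  -3 + 3 = 0
  -3 + 4 = 1
  -3 + 5 = 2
  -3 + 10 = 7
  -2 + 2 = 0
  -2 + 3 = 1
  -2 + 4 = 2
  -2 + 5 = 3
  -2 + 10 = 8
  2 + 3 = 5
  2 + 4 = 6
  2 + 5 = 7
  2 + 10 = 12
  3 + 4 = 7
  3 + 5 = 8
  3 + 10 = 13
  4 + 5 = 9
  4 + 10 = 14
  5 + 10 = 15
Collected distinct sums: {-5, -1, 0, 1, 2, 3, 5, 6, 7, 8, 9, 12, 13, 14, 15}
|A +̂ A| = 15
(Reference bound: |A +̂ A| ≥ 2|A| - 3 for |A| ≥ 2, with |A| = 7 giving ≥ 11.)

|A +̂ A| = 15


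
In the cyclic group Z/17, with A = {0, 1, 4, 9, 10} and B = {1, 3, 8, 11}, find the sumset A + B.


Work in Z/17Z: reduce every sum a + b modulo 17.
Enumerate all 20 pairs:
a = 0: 0+1=1, 0+3=3, 0+8=8, 0+11=11
a = 1: 1+1=2, 1+3=4, 1+8=9, 1+11=12
a = 4: 4+1=5, 4+3=7, 4+8=12, 4+11=15
a = 9: 9+1=10, 9+3=12, 9+8=0, 9+11=3
a = 10: 10+1=11, 10+3=13, 10+8=1, 10+11=4
Distinct residues collected: {0, 1, 2, 3, 4, 5, 7, 8, 9, 10, 11, 12, 13, 15}
|A + B| = 14 (out of 17 total residues).

A + B = {0, 1, 2, 3, 4, 5, 7, 8, 9, 10, 11, 12, 13, 15}


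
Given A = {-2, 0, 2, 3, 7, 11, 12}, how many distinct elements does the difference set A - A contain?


A - A = {a - a' : a, a' ∈ A}; |A| = 7.
Bounds: 2|A|-1 ≤ |A - A| ≤ |A|² - |A| + 1, i.e. 13 ≤ |A - A| ≤ 43.
Note: 0 ∈ A - A always (from a - a). The set is symmetric: if d ∈ A - A then -d ∈ A - A.
Enumerate nonzero differences d = a - a' with a > a' (then include -d):
Positive differences: {1, 2, 3, 4, 5, 7, 8, 9, 10, 11, 12, 13, 14}
Full difference set: {0} ∪ (positive diffs) ∪ (negative diffs).
|A - A| = 1 + 2·13 = 27 (matches direct enumeration: 27).

|A - A| = 27


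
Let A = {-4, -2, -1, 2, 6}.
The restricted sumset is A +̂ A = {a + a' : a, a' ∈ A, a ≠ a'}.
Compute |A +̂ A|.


Restricted sumset: A +̂ A = {a + a' : a ∈ A, a' ∈ A, a ≠ a'}.
Equivalently, take A + A and drop any sum 2a that is achievable ONLY as a + a for a ∈ A (i.e. sums representable only with equal summands).
Enumerate pairs (a, a') with a < a' (symmetric, so each unordered pair gives one sum; this covers all a ≠ a'):
  -4 + -2 = -6
  -4 + -1 = -5
  -4 + 2 = -2
  -4 + 6 = 2
  -2 + -1 = -3
  -2 + 2 = 0
  -2 + 6 = 4
  -1 + 2 = 1
  -1 + 6 = 5
  2 + 6 = 8
Collected distinct sums: {-6, -5, -3, -2, 0, 1, 2, 4, 5, 8}
|A +̂ A| = 10
(Reference bound: |A +̂ A| ≥ 2|A| - 3 for |A| ≥ 2, with |A| = 5 giving ≥ 7.)

|A +̂ A| = 10


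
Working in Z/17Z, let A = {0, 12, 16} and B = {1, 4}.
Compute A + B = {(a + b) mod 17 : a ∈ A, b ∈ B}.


Work in Z/17Z: reduce every sum a + b modulo 17.
Enumerate all 6 pairs:
a = 0: 0+1=1, 0+4=4
a = 12: 12+1=13, 12+4=16
a = 16: 16+1=0, 16+4=3
Distinct residues collected: {0, 1, 3, 4, 13, 16}
|A + B| = 6 (out of 17 total residues).

A + B = {0, 1, 3, 4, 13, 16}


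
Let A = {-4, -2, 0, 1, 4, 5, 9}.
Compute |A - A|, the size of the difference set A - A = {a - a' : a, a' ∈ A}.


A - A = {a - a' : a, a' ∈ A}; |A| = 7.
Bounds: 2|A|-1 ≤ |A - A| ≤ |A|² - |A| + 1, i.e. 13 ≤ |A - A| ≤ 43.
Note: 0 ∈ A - A always (from a - a). The set is symmetric: if d ∈ A - A then -d ∈ A - A.
Enumerate nonzero differences d = a - a' with a > a' (then include -d):
Positive differences: {1, 2, 3, 4, 5, 6, 7, 8, 9, 11, 13}
Full difference set: {0} ∪ (positive diffs) ∪ (negative diffs).
|A - A| = 1 + 2·11 = 23 (matches direct enumeration: 23).

|A - A| = 23


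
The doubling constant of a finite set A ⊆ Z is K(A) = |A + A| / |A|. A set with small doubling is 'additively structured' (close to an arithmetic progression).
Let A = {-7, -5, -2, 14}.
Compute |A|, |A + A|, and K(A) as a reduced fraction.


|A| = 4.
Compute A + A by enumerating all 16 pairs.
A + A = {-14, -12, -10, -9, -7, -4, 7, 9, 12, 28}, so |A + A| = 10.
K = |A + A| / |A| = 10/4 = 5/2 ≈ 2.5000.
Reference: AP of size 4 gives K = 7/4 ≈ 1.7500; a fully generic set of size 4 gives K ≈ 2.5000.

|A| = 4, |A + A| = 10, K = 10/4 = 5/2.


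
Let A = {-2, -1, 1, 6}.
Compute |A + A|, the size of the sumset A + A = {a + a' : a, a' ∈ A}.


A + A = {a + a' : a, a' ∈ A}; |A| = 4.
General bounds: 2|A| - 1 ≤ |A + A| ≤ |A|(|A|+1)/2, i.e. 7 ≤ |A + A| ≤ 10.
Lower bound 2|A|-1 is attained iff A is an arithmetic progression.
Enumerate sums a + a' for a ≤ a' (symmetric, so this suffices):
a = -2: -2+-2=-4, -2+-1=-3, -2+1=-1, -2+6=4
a = -1: -1+-1=-2, -1+1=0, -1+6=5
a = 1: 1+1=2, 1+6=7
a = 6: 6+6=12
Distinct sums: {-4, -3, -2, -1, 0, 2, 4, 5, 7, 12}
|A + A| = 10

|A + A| = 10


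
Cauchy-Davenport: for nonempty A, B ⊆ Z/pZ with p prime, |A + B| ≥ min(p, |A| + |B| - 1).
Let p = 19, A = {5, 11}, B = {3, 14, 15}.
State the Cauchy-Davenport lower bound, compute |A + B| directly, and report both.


Cauchy-Davenport: |A + B| ≥ min(p, |A| + |B| - 1) for A, B nonempty in Z/pZ.
|A| = 2, |B| = 3, p = 19.
CD lower bound = min(19, 2 + 3 - 1) = min(19, 4) = 4.
Compute A + B mod 19 directly:
a = 5: 5+3=8, 5+14=0, 5+15=1
a = 11: 11+3=14, 11+14=6, 11+15=7
A + B = {0, 1, 6, 7, 8, 14}, so |A + B| = 6.
Verify: 6 ≥ 4? Yes ✓.

CD lower bound = 4, actual |A + B| = 6.


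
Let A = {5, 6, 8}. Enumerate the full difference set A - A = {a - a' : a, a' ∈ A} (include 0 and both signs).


A - A = {a - a' : a, a' ∈ A}.
Compute a - a' for each ordered pair (a, a'):
a = 5: 5-5=0, 5-6=-1, 5-8=-3
a = 6: 6-5=1, 6-6=0, 6-8=-2
a = 8: 8-5=3, 8-6=2, 8-8=0
Collecting distinct values (and noting 0 appears from a-a):
A - A = {-3, -2, -1, 0, 1, 2, 3}
|A - A| = 7

A - A = {-3, -2, -1, 0, 1, 2, 3}


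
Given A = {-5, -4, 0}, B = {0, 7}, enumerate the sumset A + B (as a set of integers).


A + B = {a + b : a ∈ A, b ∈ B}.
Enumerate all |A|·|B| = 3·2 = 6 pairs (a, b) and collect distinct sums.
a = -5: -5+0=-5, -5+7=2
a = -4: -4+0=-4, -4+7=3
a = 0: 0+0=0, 0+7=7
Collecting distinct sums: A + B = {-5, -4, 0, 2, 3, 7}
|A + B| = 6

A + B = {-5, -4, 0, 2, 3, 7}


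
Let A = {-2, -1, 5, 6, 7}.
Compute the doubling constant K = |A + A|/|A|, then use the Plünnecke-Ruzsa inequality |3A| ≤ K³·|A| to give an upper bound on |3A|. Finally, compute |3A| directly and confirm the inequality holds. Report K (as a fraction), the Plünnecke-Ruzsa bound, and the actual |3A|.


|A| = 5.
Step 1: Compute A + A by enumerating all 25 pairs.
A + A = {-4, -3, -2, 3, 4, 5, 6, 10, 11, 12, 13, 14}, so |A + A| = 12.
Step 2: Doubling constant K = |A + A|/|A| = 12/5 = 12/5 ≈ 2.4000.
Step 3: Plünnecke-Ruzsa gives |3A| ≤ K³·|A| = (2.4000)³ · 5 ≈ 69.1200.
Step 4: Compute 3A = A + A + A directly by enumerating all triples (a,b,c) ∈ A³; |3A| = 22.
Step 5: Check 22 ≤ 69.1200? Yes ✓.

K = 12/5, Plünnecke-Ruzsa bound K³|A| ≈ 69.1200, |3A| = 22, inequality holds.


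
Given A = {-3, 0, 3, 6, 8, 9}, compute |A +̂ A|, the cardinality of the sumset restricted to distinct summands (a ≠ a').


Restricted sumset: A +̂ A = {a + a' : a ∈ A, a' ∈ A, a ≠ a'}.
Equivalently, take A + A and drop any sum 2a that is achievable ONLY as a + a for a ∈ A (i.e. sums representable only with equal summands).
Enumerate pairs (a, a') with a < a' (symmetric, so each unordered pair gives one sum; this covers all a ≠ a'):
  -3 + 0 = -3
  -3 + 3 = 0
  -3 + 6 = 3
  -3 + 8 = 5
  -3 + 9 = 6
  0 + 3 = 3
  0 + 6 = 6
  0 + 8 = 8
  0 + 9 = 9
  3 + 6 = 9
  3 + 8 = 11
  3 + 9 = 12
  6 + 8 = 14
  6 + 9 = 15
  8 + 9 = 17
Collected distinct sums: {-3, 0, 3, 5, 6, 8, 9, 11, 12, 14, 15, 17}
|A +̂ A| = 12
(Reference bound: |A +̂ A| ≥ 2|A| - 3 for |A| ≥ 2, with |A| = 6 giving ≥ 9.)

|A +̂ A| = 12


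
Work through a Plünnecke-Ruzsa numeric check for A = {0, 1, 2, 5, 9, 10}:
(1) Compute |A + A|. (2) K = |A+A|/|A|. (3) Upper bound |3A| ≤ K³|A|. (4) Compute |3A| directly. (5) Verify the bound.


|A| = 6.
Step 1: Compute A + A by enumerating all 36 pairs.
A + A = {0, 1, 2, 3, 4, 5, 6, 7, 9, 10, 11, 12, 14, 15, 18, 19, 20}, so |A + A| = 17.
Step 2: Doubling constant K = |A + A|/|A| = 17/6 = 17/6 ≈ 2.8333.
Step 3: Plünnecke-Ruzsa gives |3A| ≤ K³·|A| = (2.8333)³ · 6 ≈ 136.4722.
Step 4: Compute 3A = A + A + A directly by enumerating all triples (a,b,c) ∈ A³; |3A| = 30.
Step 5: Check 30 ≤ 136.4722? Yes ✓.

K = 17/6, Plünnecke-Ruzsa bound K³|A| ≈ 136.4722, |3A| = 30, inequality holds.


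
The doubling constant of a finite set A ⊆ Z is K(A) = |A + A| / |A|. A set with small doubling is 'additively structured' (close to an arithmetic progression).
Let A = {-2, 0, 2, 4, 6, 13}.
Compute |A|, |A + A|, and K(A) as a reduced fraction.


|A| = 6.
Compute A + A by enumerating all 36 pairs.
A + A = {-4, -2, 0, 2, 4, 6, 8, 10, 11, 12, 13, 15, 17, 19, 26}, so |A + A| = 15.
K = |A + A| / |A| = 15/6 = 5/2 ≈ 2.5000.
Reference: AP of size 6 gives K = 11/6 ≈ 1.8333; a fully generic set of size 6 gives K ≈ 3.5000.

|A| = 6, |A + A| = 15, K = 15/6 = 5/2.


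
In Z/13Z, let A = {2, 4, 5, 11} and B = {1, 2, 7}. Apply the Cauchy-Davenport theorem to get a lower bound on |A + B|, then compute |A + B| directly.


Cauchy-Davenport: |A + B| ≥ min(p, |A| + |B| - 1) for A, B nonempty in Z/pZ.
|A| = 4, |B| = 3, p = 13.
CD lower bound = min(13, 4 + 3 - 1) = min(13, 6) = 6.
Compute A + B mod 13 directly:
a = 2: 2+1=3, 2+2=4, 2+7=9
a = 4: 4+1=5, 4+2=6, 4+7=11
a = 5: 5+1=6, 5+2=7, 5+7=12
a = 11: 11+1=12, 11+2=0, 11+7=5
A + B = {0, 3, 4, 5, 6, 7, 9, 11, 12}, so |A + B| = 9.
Verify: 9 ≥ 6? Yes ✓.

CD lower bound = 6, actual |A + B| = 9.


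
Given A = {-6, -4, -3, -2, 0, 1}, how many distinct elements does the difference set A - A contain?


A - A = {a - a' : a, a' ∈ A}; |A| = 6.
Bounds: 2|A|-1 ≤ |A - A| ≤ |A|² - |A| + 1, i.e. 11 ≤ |A - A| ≤ 31.
Note: 0 ∈ A - A always (from a - a). The set is symmetric: if d ∈ A - A then -d ∈ A - A.
Enumerate nonzero differences d = a - a' with a > a' (then include -d):
Positive differences: {1, 2, 3, 4, 5, 6, 7}
Full difference set: {0} ∪ (positive diffs) ∪ (negative diffs).
|A - A| = 1 + 2·7 = 15 (matches direct enumeration: 15).

|A - A| = 15


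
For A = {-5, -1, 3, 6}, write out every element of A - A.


A - A = {a - a' : a, a' ∈ A}.
Compute a - a' for each ordered pair (a, a'):
a = -5: -5--5=0, -5--1=-4, -5-3=-8, -5-6=-11
a = -1: -1--5=4, -1--1=0, -1-3=-4, -1-6=-7
a = 3: 3--5=8, 3--1=4, 3-3=0, 3-6=-3
a = 6: 6--5=11, 6--1=7, 6-3=3, 6-6=0
Collecting distinct values (and noting 0 appears from a-a):
A - A = {-11, -8, -7, -4, -3, 0, 3, 4, 7, 8, 11}
|A - A| = 11

A - A = {-11, -8, -7, -4, -3, 0, 3, 4, 7, 8, 11}


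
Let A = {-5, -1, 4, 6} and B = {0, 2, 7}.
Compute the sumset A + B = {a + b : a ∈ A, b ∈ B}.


A + B = {a + b : a ∈ A, b ∈ B}.
Enumerate all |A|·|B| = 4·3 = 12 pairs (a, b) and collect distinct sums.
a = -5: -5+0=-5, -5+2=-3, -5+7=2
a = -1: -1+0=-1, -1+2=1, -1+7=6
a = 4: 4+0=4, 4+2=6, 4+7=11
a = 6: 6+0=6, 6+2=8, 6+7=13
Collecting distinct sums: A + B = {-5, -3, -1, 1, 2, 4, 6, 8, 11, 13}
|A + B| = 10

A + B = {-5, -3, -1, 1, 2, 4, 6, 8, 11, 13}


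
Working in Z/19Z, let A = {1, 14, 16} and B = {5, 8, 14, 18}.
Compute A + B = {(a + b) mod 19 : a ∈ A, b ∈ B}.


Work in Z/19Z: reduce every sum a + b modulo 19.
Enumerate all 12 pairs:
a = 1: 1+5=6, 1+8=9, 1+14=15, 1+18=0
a = 14: 14+5=0, 14+8=3, 14+14=9, 14+18=13
a = 16: 16+5=2, 16+8=5, 16+14=11, 16+18=15
Distinct residues collected: {0, 2, 3, 5, 6, 9, 11, 13, 15}
|A + B| = 9 (out of 19 total residues).

A + B = {0, 2, 3, 5, 6, 9, 11, 13, 15}


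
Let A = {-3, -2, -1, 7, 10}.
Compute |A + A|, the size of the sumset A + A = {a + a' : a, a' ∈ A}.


A + A = {a + a' : a, a' ∈ A}; |A| = 5.
General bounds: 2|A| - 1 ≤ |A + A| ≤ |A|(|A|+1)/2, i.e. 9 ≤ |A + A| ≤ 15.
Lower bound 2|A|-1 is attained iff A is an arithmetic progression.
Enumerate sums a + a' for a ≤ a' (symmetric, so this suffices):
a = -3: -3+-3=-6, -3+-2=-5, -3+-1=-4, -3+7=4, -3+10=7
a = -2: -2+-2=-4, -2+-1=-3, -2+7=5, -2+10=8
a = -1: -1+-1=-2, -1+7=6, -1+10=9
a = 7: 7+7=14, 7+10=17
a = 10: 10+10=20
Distinct sums: {-6, -5, -4, -3, -2, 4, 5, 6, 7, 8, 9, 14, 17, 20}
|A + A| = 14

|A + A| = 14


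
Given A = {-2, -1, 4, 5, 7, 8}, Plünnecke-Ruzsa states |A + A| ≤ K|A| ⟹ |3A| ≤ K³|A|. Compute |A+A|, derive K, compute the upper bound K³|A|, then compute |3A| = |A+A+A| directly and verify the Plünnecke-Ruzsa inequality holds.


|A| = 6.
Step 1: Compute A + A by enumerating all 36 pairs.
A + A = {-4, -3, -2, 2, 3, 4, 5, 6, 7, 8, 9, 10, 11, 12, 13, 14, 15, 16}, so |A + A| = 18.
Step 2: Doubling constant K = |A + A|/|A| = 18/6 = 18/6 ≈ 3.0000.
Step 3: Plünnecke-Ruzsa gives |3A| ≤ K³·|A| = (3.0000)³ · 6 ≈ 162.0000.
Step 4: Compute 3A = A + A + A directly by enumerating all triples (a,b,c) ∈ A³; |3A| = 29.
Step 5: Check 29 ≤ 162.0000? Yes ✓.

K = 18/6, Plünnecke-Ruzsa bound K³|A| ≈ 162.0000, |3A| = 29, inequality holds.


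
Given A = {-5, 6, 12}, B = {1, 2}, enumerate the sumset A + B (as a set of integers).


A + B = {a + b : a ∈ A, b ∈ B}.
Enumerate all |A|·|B| = 3·2 = 6 pairs (a, b) and collect distinct sums.
a = -5: -5+1=-4, -5+2=-3
a = 6: 6+1=7, 6+2=8
a = 12: 12+1=13, 12+2=14
Collecting distinct sums: A + B = {-4, -3, 7, 8, 13, 14}
|A + B| = 6

A + B = {-4, -3, 7, 8, 13, 14}


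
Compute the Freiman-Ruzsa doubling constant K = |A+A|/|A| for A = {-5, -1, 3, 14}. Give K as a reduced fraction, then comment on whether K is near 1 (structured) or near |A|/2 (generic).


|A| = 4.
Compute A + A by enumerating all 16 pairs.
A + A = {-10, -6, -2, 2, 6, 9, 13, 17, 28}, so |A + A| = 9.
K = |A + A| / |A| = 9/4 (already in lowest terms) ≈ 2.2500.
Reference: AP of size 4 gives K = 7/4 ≈ 1.7500; a fully generic set of size 4 gives K ≈ 2.5000.

|A| = 4, |A + A| = 9, K = 9/4.


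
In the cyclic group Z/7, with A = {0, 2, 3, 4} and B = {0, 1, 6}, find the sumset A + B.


Work in Z/7Z: reduce every sum a + b modulo 7.
Enumerate all 12 pairs:
a = 0: 0+0=0, 0+1=1, 0+6=6
a = 2: 2+0=2, 2+1=3, 2+6=1
a = 3: 3+0=3, 3+1=4, 3+6=2
a = 4: 4+0=4, 4+1=5, 4+6=3
Distinct residues collected: {0, 1, 2, 3, 4, 5, 6}
|A + B| = 7 (out of 7 total residues).

A + B = {0, 1, 2, 3, 4, 5, 6}


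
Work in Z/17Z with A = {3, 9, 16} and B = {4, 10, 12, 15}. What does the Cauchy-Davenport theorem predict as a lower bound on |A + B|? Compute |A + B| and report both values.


Cauchy-Davenport: |A + B| ≥ min(p, |A| + |B| - 1) for A, B nonempty in Z/pZ.
|A| = 3, |B| = 4, p = 17.
CD lower bound = min(17, 3 + 4 - 1) = min(17, 6) = 6.
Compute A + B mod 17 directly:
a = 3: 3+4=7, 3+10=13, 3+12=15, 3+15=1
a = 9: 9+4=13, 9+10=2, 9+12=4, 9+15=7
a = 16: 16+4=3, 16+10=9, 16+12=11, 16+15=14
A + B = {1, 2, 3, 4, 7, 9, 11, 13, 14, 15}, so |A + B| = 10.
Verify: 10 ≥ 6? Yes ✓.

CD lower bound = 6, actual |A + B| = 10.


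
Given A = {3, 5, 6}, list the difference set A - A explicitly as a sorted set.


A - A = {a - a' : a, a' ∈ A}.
Compute a - a' for each ordered pair (a, a'):
a = 3: 3-3=0, 3-5=-2, 3-6=-3
a = 5: 5-3=2, 5-5=0, 5-6=-1
a = 6: 6-3=3, 6-5=1, 6-6=0
Collecting distinct values (and noting 0 appears from a-a):
A - A = {-3, -2, -1, 0, 1, 2, 3}
|A - A| = 7

A - A = {-3, -2, -1, 0, 1, 2, 3}


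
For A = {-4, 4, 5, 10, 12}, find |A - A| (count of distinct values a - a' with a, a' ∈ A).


A - A = {a - a' : a, a' ∈ A}; |A| = 5.
Bounds: 2|A|-1 ≤ |A - A| ≤ |A|² - |A| + 1, i.e. 9 ≤ |A - A| ≤ 21.
Note: 0 ∈ A - A always (from a - a). The set is symmetric: if d ∈ A - A then -d ∈ A - A.
Enumerate nonzero differences d = a - a' with a > a' (then include -d):
Positive differences: {1, 2, 5, 6, 7, 8, 9, 14, 16}
Full difference set: {0} ∪ (positive diffs) ∪ (negative diffs).
|A - A| = 1 + 2·9 = 19 (matches direct enumeration: 19).

|A - A| = 19


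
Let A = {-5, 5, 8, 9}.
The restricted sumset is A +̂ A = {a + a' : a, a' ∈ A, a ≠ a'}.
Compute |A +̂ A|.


Restricted sumset: A +̂ A = {a + a' : a ∈ A, a' ∈ A, a ≠ a'}.
Equivalently, take A + A and drop any sum 2a that is achievable ONLY as a + a for a ∈ A (i.e. sums representable only with equal summands).
Enumerate pairs (a, a') with a < a' (symmetric, so each unordered pair gives one sum; this covers all a ≠ a'):
  -5 + 5 = 0
  -5 + 8 = 3
  -5 + 9 = 4
  5 + 8 = 13
  5 + 9 = 14
  8 + 9 = 17
Collected distinct sums: {0, 3, 4, 13, 14, 17}
|A +̂ A| = 6
(Reference bound: |A +̂ A| ≥ 2|A| - 3 for |A| ≥ 2, with |A| = 4 giving ≥ 5.)

|A +̂ A| = 6


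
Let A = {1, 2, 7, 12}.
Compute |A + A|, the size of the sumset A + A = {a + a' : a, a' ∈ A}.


A + A = {a + a' : a, a' ∈ A}; |A| = 4.
General bounds: 2|A| - 1 ≤ |A + A| ≤ |A|(|A|+1)/2, i.e. 7 ≤ |A + A| ≤ 10.
Lower bound 2|A|-1 is attained iff A is an arithmetic progression.
Enumerate sums a + a' for a ≤ a' (symmetric, so this suffices):
a = 1: 1+1=2, 1+2=3, 1+7=8, 1+12=13
a = 2: 2+2=4, 2+7=9, 2+12=14
a = 7: 7+7=14, 7+12=19
a = 12: 12+12=24
Distinct sums: {2, 3, 4, 8, 9, 13, 14, 19, 24}
|A + A| = 9

|A + A| = 9


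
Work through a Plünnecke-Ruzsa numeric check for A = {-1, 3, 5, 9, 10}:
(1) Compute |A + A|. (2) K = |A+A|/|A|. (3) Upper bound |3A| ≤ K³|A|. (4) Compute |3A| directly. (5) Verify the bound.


|A| = 5.
Step 1: Compute A + A by enumerating all 25 pairs.
A + A = {-2, 2, 4, 6, 8, 9, 10, 12, 13, 14, 15, 18, 19, 20}, so |A + A| = 14.
Step 2: Doubling constant K = |A + A|/|A| = 14/5 = 14/5 ≈ 2.8000.
Step 3: Plünnecke-Ruzsa gives |3A| ≤ K³·|A| = (2.8000)³ · 5 ≈ 109.7600.
Step 4: Compute 3A = A + A + A directly by enumerating all triples (a,b,c) ∈ A³; |3A| = 26.
Step 5: Check 26 ≤ 109.7600? Yes ✓.

K = 14/5, Plünnecke-Ruzsa bound K³|A| ≈ 109.7600, |3A| = 26, inequality holds.
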